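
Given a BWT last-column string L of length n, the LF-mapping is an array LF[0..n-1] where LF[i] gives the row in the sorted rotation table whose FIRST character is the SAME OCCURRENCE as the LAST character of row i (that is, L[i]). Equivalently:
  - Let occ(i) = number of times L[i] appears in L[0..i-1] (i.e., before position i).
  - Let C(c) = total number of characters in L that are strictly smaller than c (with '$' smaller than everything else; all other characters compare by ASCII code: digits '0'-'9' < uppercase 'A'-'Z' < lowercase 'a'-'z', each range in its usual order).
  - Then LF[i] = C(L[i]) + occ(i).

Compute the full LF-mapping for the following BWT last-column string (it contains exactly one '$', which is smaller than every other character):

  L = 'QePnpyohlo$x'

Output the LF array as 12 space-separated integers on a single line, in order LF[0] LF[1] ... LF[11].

Char counts: '$':1, 'P':1, 'Q':1, 'e':1, 'h':1, 'l':1, 'n':1, 'o':2, 'p':1, 'x':1, 'y':1
C (first-col start): C('$')=0, C('P')=1, C('Q')=2, C('e')=3, C('h')=4, C('l')=5, C('n')=6, C('o')=7, C('p')=9, C('x')=10, C('y')=11
L[0]='Q': occ=0, LF[0]=C('Q')+0=2+0=2
L[1]='e': occ=0, LF[1]=C('e')+0=3+0=3
L[2]='P': occ=0, LF[2]=C('P')+0=1+0=1
L[3]='n': occ=0, LF[3]=C('n')+0=6+0=6
L[4]='p': occ=0, LF[4]=C('p')+0=9+0=9
L[5]='y': occ=0, LF[5]=C('y')+0=11+0=11
L[6]='o': occ=0, LF[6]=C('o')+0=7+0=7
L[7]='h': occ=0, LF[7]=C('h')+0=4+0=4
L[8]='l': occ=0, LF[8]=C('l')+0=5+0=5
L[9]='o': occ=1, LF[9]=C('o')+1=7+1=8
L[10]='$': occ=0, LF[10]=C('$')+0=0+0=0
L[11]='x': occ=0, LF[11]=C('x')+0=10+0=10

Answer: 2 3 1 6 9 11 7 4 5 8 0 10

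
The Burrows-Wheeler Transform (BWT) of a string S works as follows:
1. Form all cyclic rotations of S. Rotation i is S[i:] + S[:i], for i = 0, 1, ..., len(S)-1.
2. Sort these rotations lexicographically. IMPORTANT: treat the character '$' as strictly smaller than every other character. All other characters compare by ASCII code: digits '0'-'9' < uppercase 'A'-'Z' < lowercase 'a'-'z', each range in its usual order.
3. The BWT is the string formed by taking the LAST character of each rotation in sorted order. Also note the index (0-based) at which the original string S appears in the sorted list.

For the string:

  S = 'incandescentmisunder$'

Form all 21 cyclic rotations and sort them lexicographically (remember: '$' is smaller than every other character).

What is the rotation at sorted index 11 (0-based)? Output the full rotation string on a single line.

Answer: misunder$incandescent

Derivation:
All 21 rotations (rotation i = S[i:]+S[:i]):
  rot[0] = incandescentmisunder$
  rot[1] = ncandescentmisunder$i
  rot[2] = candescentmisunder$in
  rot[3] = andescentmisunder$inc
  rot[4] = ndescentmisunder$inca
  rot[5] = descentmisunder$incan
  rot[6] = escentmisunder$incand
  rot[7] = scentmisunder$incande
  rot[8] = centmisunder$incandes
  rot[9] = entmisunder$incandesc
  rot[10] = ntmisunder$incandesce
  rot[11] = tmisunder$incandescen
  rot[12] = misunder$incandescent
  rot[13] = isunder$incandescentm
  rot[14] = sunder$incandescentmi
  rot[15] = under$incandescentmis
  rot[16] = nder$incandescentmisu
  rot[17] = der$incandescentmisun
  rot[18] = er$incandescentmisund
  rot[19] = r$incandescentmisunde
  rot[20] = $incandescentmisunder
Sorted (with $ < everything):
  sorted[0] = $incandescentmisunder
  sorted[1] = andescentmisunder$inc
  sorted[2] = candescentmisunder$in
  sorted[3] = centmisunder$incandes
  sorted[4] = der$incandescentmisun
  sorted[5] = descentmisunder$incan
  sorted[6] = entmisunder$incandesc
  sorted[7] = er$incandescentmisund
  sorted[8] = escentmisunder$incand
  sorted[9] = incandescentmisunder$
  sorted[10] = isunder$incandescentm
  sorted[11] = misunder$incandescent
  sorted[12] = ncandescentmisunder$i
  sorted[13] = nder$incandescentmisu
  sorted[14] = ndescentmisunder$inca
  sorted[15] = ntmisunder$incandesce
  sorted[16] = r$incandescentmisunde
  sorted[17] = scentmisunder$incande
  sorted[18] = sunder$incandescentmi
  sorted[19] = tmisunder$incandescen
  sorted[20] = under$incandescentmis
sorted[11] = misunder$incandescent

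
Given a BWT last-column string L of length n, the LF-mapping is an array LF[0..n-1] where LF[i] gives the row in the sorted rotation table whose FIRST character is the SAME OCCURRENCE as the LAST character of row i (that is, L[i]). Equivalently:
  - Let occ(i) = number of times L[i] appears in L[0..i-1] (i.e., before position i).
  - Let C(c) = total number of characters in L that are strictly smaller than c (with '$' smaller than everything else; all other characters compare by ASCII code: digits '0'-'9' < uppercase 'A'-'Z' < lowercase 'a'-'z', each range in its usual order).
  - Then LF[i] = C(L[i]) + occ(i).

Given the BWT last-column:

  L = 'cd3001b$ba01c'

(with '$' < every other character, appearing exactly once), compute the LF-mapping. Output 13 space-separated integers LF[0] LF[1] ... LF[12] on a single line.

Char counts: '$':1, '0':3, '1':2, '3':1, 'a':1, 'b':2, 'c':2, 'd':1
C (first-col start): C('$')=0, C('0')=1, C('1')=4, C('3')=6, C('a')=7, C('b')=8, C('c')=10, C('d')=12
L[0]='c': occ=0, LF[0]=C('c')+0=10+0=10
L[1]='d': occ=0, LF[1]=C('d')+0=12+0=12
L[2]='3': occ=0, LF[2]=C('3')+0=6+0=6
L[3]='0': occ=0, LF[3]=C('0')+0=1+0=1
L[4]='0': occ=1, LF[4]=C('0')+1=1+1=2
L[5]='1': occ=0, LF[5]=C('1')+0=4+0=4
L[6]='b': occ=0, LF[6]=C('b')+0=8+0=8
L[7]='$': occ=0, LF[7]=C('$')+0=0+0=0
L[8]='b': occ=1, LF[8]=C('b')+1=8+1=9
L[9]='a': occ=0, LF[9]=C('a')+0=7+0=7
L[10]='0': occ=2, LF[10]=C('0')+2=1+2=3
L[11]='1': occ=1, LF[11]=C('1')+1=4+1=5
L[12]='c': occ=1, LF[12]=C('c')+1=10+1=11

Answer: 10 12 6 1 2 4 8 0 9 7 3 5 11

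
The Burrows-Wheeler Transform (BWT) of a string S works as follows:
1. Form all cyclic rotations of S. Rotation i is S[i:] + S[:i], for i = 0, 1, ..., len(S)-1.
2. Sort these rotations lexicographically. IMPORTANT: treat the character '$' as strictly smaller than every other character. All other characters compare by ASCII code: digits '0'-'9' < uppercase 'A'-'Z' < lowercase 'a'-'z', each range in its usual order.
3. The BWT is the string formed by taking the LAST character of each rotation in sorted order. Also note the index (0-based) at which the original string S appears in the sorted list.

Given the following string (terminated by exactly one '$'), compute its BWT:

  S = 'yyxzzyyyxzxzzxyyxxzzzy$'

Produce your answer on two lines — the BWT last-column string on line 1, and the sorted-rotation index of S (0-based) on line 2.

Answer: yyzyzyxzyyyxy$zzxzzxzxx
13

Derivation:
All 23 rotations (rotation i = S[i:]+S[:i]):
  rot[0] = yyxzzyyyxzxzzxyyxxzzzy$
  rot[1] = yxzzyyyxzxzzxyyxxzzzy$y
  rot[2] = xzzyyyxzxzzxyyxxzzzy$yy
  rot[3] = zzyyyxzxzzxyyxxzzzy$yyx
  rot[4] = zyyyxzxzzxyyxxzzzy$yyxz
  rot[5] = yyyxzxzzxyyxxzzzy$yyxzz
  rot[6] = yyxzxzzxyyxxzzzy$yyxzzy
  rot[7] = yxzxzzxyyxxzzzy$yyxzzyy
  rot[8] = xzxzzxyyxxzzzy$yyxzzyyy
  rot[9] = zxzzxyyxxzzzy$yyxzzyyyx
  rot[10] = xzzxyyxxzzzy$yyxzzyyyxz
  rot[11] = zzxyyxxzzzy$yyxzzyyyxzx
  rot[12] = zxyyxxzzzy$yyxzzyyyxzxz
  rot[13] = xyyxxzzzy$yyxzzyyyxzxzz
  rot[14] = yyxxzzzy$yyxzzyyyxzxzzx
  rot[15] = yxxzzzy$yyxzzyyyxzxzzxy
  rot[16] = xxzzzy$yyxzzyyyxzxzzxyy
  rot[17] = xzzzy$yyxzzyyyxzxzzxyyx
  rot[18] = zzzy$yyxzzyyyxzxzzxyyxx
  rot[19] = zzy$yyxzzyyyxzxzzxyyxxz
  rot[20] = zy$yyxzzyyyxzxzzxyyxxzz
  rot[21] = y$yyxzzyyyxzxzzxyyxxzzz
  rot[22] = $yyxzzyyyxzxzzxyyxxzzzy
Sorted (with $ < everything):
  sorted[0] = $yyxzzyyyxzxzzxyyxxzzzy  (last char: 'y')
  sorted[1] = xxzzzy$yyxzzyyyxzxzzxyy  (last char: 'y')
  sorted[2] = xyyxxzzzy$yyxzzyyyxzxzz  (last char: 'z')
  sorted[3] = xzxzzxyyxxzzzy$yyxzzyyy  (last char: 'y')
  sorted[4] = xzzxyyxxzzzy$yyxzzyyyxz  (last char: 'z')
  sorted[5] = xzzyyyxzxzzxyyxxzzzy$yy  (last char: 'y')
  sorted[6] = xzzzy$yyxzzyyyxzxzzxyyx  (last char: 'x')
  sorted[7] = y$yyxzzyyyxzxzzxyyxxzzz  (last char: 'z')
  sorted[8] = yxxzzzy$yyxzzyyyxzxzzxy  (last char: 'y')
  sorted[9] = yxzxzzxyyxxzzzy$yyxzzyy  (last char: 'y')
  sorted[10] = yxzzyyyxzxzzxyyxxzzzy$y  (last char: 'y')
  sorted[11] = yyxxzzzy$yyxzzyyyxzxzzx  (last char: 'x')
  sorted[12] = yyxzxzzxyyxxzzzy$yyxzzy  (last char: 'y')
  sorted[13] = yyxzzyyyxzxzzxyyxxzzzy$  (last char: '$')
  sorted[14] = yyyxzxzzxyyxxzzzy$yyxzz  (last char: 'z')
  sorted[15] = zxyyxxzzzy$yyxzzyyyxzxz  (last char: 'z')
  sorted[16] = zxzzxyyxxzzzy$yyxzzyyyx  (last char: 'x')
  sorted[17] = zy$yyxzzyyyxzxzzxyyxxzz  (last char: 'z')
  sorted[18] = zyyyxzxzzxyyxxzzzy$yyxz  (last char: 'z')
  sorted[19] = zzxyyxxzzzy$yyxzzyyyxzx  (last char: 'x')
  sorted[20] = zzy$yyxzzyyyxzxzzxyyxxz  (last char: 'z')
  sorted[21] = zzyyyxzxzzxyyxxzzzy$yyx  (last char: 'x')
  sorted[22] = zzzy$yyxzzyyyxzxzzxyyxx  (last char: 'x')
Last column: yyzyzyxzyyyxy$zzxzzxzxx
Original string S is at sorted index 13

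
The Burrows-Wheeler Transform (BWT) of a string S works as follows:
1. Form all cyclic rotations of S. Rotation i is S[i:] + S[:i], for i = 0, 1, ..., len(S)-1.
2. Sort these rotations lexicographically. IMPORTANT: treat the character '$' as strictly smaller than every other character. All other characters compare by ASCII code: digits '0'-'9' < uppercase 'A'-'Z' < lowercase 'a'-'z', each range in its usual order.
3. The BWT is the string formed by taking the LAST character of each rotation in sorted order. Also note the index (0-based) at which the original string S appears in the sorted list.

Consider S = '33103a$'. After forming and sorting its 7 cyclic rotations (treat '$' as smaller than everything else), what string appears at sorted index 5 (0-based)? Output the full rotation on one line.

Answer: 3a$3310

Derivation:
All 7 rotations (rotation i = S[i:]+S[:i]):
  rot[0] = 33103a$
  rot[1] = 3103a$3
  rot[2] = 103a$33
  rot[3] = 03a$331
  rot[4] = 3a$3310
  rot[5] = a$33103
  rot[6] = $33103a
Sorted (with $ < everything):
  sorted[0] = $33103a
  sorted[1] = 03a$331
  sorted[2] = 103a$33
  sorted[3] = 3103a$3
  sorted[4] = 33103a$
  sorted[5] = 3a$3310
  sorted[6] = a$33103
sorted[5] = 3a$3310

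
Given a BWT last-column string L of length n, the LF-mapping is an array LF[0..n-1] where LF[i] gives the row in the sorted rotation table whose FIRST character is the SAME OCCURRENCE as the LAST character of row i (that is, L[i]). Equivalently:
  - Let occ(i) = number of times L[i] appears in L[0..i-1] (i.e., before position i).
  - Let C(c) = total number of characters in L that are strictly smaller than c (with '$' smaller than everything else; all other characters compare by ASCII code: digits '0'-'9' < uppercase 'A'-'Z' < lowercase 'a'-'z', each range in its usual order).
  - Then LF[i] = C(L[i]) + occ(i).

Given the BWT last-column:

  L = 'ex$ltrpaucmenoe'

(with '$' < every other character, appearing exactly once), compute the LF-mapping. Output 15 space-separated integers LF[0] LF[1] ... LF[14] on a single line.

Char counts: '$':1, 'a':1, 'c':1, 'e':3, 'l':1, 'm':1, 'n':1, 'o':1, 'p':1, 'r':1, 't':1, 'u':1, 'x':1
C (first-col start): C('$')=0, C('a')=1, C('c')=2, C('e')=3, C('l')=6, C('m')=7, C('n')=8, C('o')=9, C('p')=10, C('r')=11, C('t')=12, C('u')=13, C('x')=14
L[0]='e': occ=0, LF[0]=C('e')+0=3+0=3
L[1]='x': occ=0, LF[1]=C('x')+0=14+0=14
L[2]='$': occ=0, LF[2]=C('$')+0=0+0=0
L[3]='l': occ=0, LF[3]=C('l')+0=6+0=6
L[4]='t': occ=0, LF[4]=C('t')+0=12+0=12
L[5]='r': occ=0, LF[5]=C('r')+0=11+0=11
L[6]='p': occ=0, LF[6]=C('p')+0=10+0=10
L[7]='a': occ=0, LF[7]=C('a')+0=1+0=1
L[8]='u': occ=0, LF[8]=C('u')+0=13+0=13
L[9]='c': occ=0, LF[9]=C('c')+0=2+0=2
L[10]='m': occ=0, LF[10]=C('m')+0=7+0=7
L[11]='e': occ=1, LF[11]=C('e')+1=3+1=4
L[12]='n': occ=0, LF[12]=C('n')+0=8+0=8
L[13]='o': occ=0, LF[13]=C('o')+0=9+0=9
L[14]='e': occ=2, LF[14]=C('e')+2=3+2=5

Answer: 3 14 0 6 12 11 10 1 13 2 7 4 8 9 5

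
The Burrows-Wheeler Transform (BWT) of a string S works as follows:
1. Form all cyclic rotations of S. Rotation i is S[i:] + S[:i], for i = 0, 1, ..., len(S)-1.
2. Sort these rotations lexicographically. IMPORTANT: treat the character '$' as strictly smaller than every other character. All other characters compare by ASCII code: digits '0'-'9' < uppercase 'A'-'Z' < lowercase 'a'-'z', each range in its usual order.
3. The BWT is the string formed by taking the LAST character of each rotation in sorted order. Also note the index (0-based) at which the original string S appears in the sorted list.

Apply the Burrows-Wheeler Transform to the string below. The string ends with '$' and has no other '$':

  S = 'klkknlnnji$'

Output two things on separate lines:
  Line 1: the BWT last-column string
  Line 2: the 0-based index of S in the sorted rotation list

Answer: ijnl$kknnkl
4

Derivation:
All 11 rotations (rotation i = S[i:]+S[:i]):
  rot[0] = klkknlnnji$
  rot[1] = lkknlnnji$k
  rot[2] = kknlnnji$kl
  rot[3] = knlnnji$klk
  rot[4] = nlnnji$klkk
  rot[5] = lnnji$klkkn
  rot[6] = nnji$klkknl
  rot[7] = nji$klkknln
  rot[8] = ji$klkknlnn
  rot[9] = i$klkknlnnj
  rot[10] = $klkknlnnji
Sorted (with $ < everything):
  sorted[0] = $klkknlnnji  (last char: 'i')
  sorted[1] = i$klkknlnnj  (last char: 'j')
  sorted[2] = ji$klkknlnn  (last char: 'n')
  sorted[3] = kknlnnji$kl  (last char: 'l')
  sorted[4] = klkknlnnji$  (last char: '$')
  sorted[5] = knlnnji$klk  (last char: 'k')
  sorted[6] = lkknlnnji$k  (last char: 'k')
  sorted[7] = lnnji$klkkn  (last char: 'n')
  sorted[8] = nji$klkknln  (last char: 'n')
  sorted[9] = nlnnji$klkk  (last char: 'k')
  sorted[10] = nnji$klkknl  (last char: 'l')
Last column: ijnl$kknnkl
Original string S is at sorted index 4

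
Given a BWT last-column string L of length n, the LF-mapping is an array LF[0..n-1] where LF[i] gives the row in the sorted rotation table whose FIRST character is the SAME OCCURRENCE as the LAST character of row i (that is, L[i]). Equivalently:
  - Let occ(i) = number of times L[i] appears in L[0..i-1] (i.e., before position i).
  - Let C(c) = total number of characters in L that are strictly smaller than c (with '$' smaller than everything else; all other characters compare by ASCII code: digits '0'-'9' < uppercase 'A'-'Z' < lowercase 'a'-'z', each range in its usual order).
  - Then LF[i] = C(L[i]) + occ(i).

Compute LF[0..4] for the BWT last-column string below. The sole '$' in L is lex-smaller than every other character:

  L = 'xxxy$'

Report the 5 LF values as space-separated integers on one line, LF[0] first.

Char counts: '$':1, 'x':3, 'y':1
C (first-col start): C('$')=0, C('x')=1, C('y')=4
L[0]='x': occ=0, LF[0]=C('x')+0=1+0=1
L[1]='x': occ=1, LF[1]=C('x')+1=1+1=2
L[2]='x': occ=2, LF[2]=C('x')+2=1+2=3
L[3]='y': occ=0, LF[3]=C('y')+0=4+0=4
L[4]='$': occ=0, LF[4]=C('$')+0=0+0=0

Answer: 1 2 3 4 0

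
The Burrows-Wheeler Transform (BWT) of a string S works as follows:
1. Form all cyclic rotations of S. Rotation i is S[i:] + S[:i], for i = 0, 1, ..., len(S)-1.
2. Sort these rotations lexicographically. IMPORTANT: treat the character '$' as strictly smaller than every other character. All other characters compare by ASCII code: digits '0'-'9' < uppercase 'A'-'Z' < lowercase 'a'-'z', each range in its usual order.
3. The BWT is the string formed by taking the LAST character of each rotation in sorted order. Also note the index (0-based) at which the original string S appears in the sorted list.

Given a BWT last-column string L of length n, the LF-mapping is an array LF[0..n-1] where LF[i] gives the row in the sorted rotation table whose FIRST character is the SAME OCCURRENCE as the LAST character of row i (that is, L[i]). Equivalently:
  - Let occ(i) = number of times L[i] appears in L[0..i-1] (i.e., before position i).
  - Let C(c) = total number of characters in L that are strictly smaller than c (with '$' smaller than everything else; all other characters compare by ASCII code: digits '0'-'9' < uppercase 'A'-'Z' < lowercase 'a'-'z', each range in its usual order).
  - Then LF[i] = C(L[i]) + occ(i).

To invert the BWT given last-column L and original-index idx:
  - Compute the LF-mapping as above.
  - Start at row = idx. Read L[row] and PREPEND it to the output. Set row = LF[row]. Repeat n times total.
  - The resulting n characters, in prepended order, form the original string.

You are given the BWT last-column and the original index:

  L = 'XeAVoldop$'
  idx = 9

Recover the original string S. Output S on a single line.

LF mapping: 3 5 1 2 7 6 4 8 9 0
Walk LF starting at row 9, prepending L[row]:
  step 1: row=9, L[9]='$', prepend. Next row=LF[9]=0
  step 2: row=0, L[0]='X', prepend. Next row=LF[0]=3
  step 3: row=3, L[3]='V', prepend. Next row=LF[3]=2
  step 4: row=2, L[2]='A', prepend. Next row=LF[2]=1
  step 5: row=1, L[1]='e', prepend. Next row=LF[1]=5
  step 6: row=5, L[5]='l', prepend. Next row=LF[5]=6
  step 7: row=6, L[6]='d', prepend. Next row=LF[6]=4
  step 8: row=4, L[4]='o', prepend. Next row=LF[4]=7
  step 9: row=7, L[7]='o', prepend. Next row=LF[7]=8
  step 10: row=8, L[8]='p', prepend. Next row=LF[8]=9
Reversed output: poodleAVX$

Answer: poodleAVX$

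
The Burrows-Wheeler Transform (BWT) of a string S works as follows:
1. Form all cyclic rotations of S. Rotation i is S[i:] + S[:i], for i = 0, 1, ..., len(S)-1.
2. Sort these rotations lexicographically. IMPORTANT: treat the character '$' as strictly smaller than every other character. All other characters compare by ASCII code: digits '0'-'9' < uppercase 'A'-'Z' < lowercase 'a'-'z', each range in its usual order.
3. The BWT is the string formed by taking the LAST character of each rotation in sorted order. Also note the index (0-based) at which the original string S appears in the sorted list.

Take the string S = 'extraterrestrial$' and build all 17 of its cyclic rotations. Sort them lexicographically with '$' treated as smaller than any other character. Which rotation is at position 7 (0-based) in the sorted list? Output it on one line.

All 17 rotations (rotation i = S[i:]+S[:i]):
  rot[0] = extraterrestrial$
  rot[1] = xtraterrestrial$e
  rot[2] = traterrestrial$ex
  rot[3] = raterrestrial$ext
  rot[4] = aterrestrial$extr
  rot[5] = terrestrial$extra
  rot[6] = errestrial$extrat
  rot[7] = rrestrial$extrate
  rot[8] = restrial$extrater
  rot[9] = estrial$extraterr
  rot[10] = strial$extraterre
  rot[11] = trial$extraterres
  rot[12] = rial$extraterrest
  rot[13] = ial$extraterrestr
  rot[14] = al$extraterrestri
  rot[15] = l$extraterrestria
  rot[16] = $extraterrestrial
Sorted (with $ < everything):
  sorted[0] = $extraterrestrial
  sorted[1] = al$extraterrestri
  sorted[2] = aterrestrial$extr
  sorted[3] = errestrial$extrat
  sorted[4] = estrial$extraterr
  sorted[5] = extraterrestrial$
  sorted[6] = ial$extraterrestr
  sorted[7] = l$extraterrestria
  sorted[8] = raterrestrial$ext
  sorted[9] = restrial$extrater
  sorted[10] = rial$extraterrest
  sorted[11] = rrestrial$extrate
  sorted[12] = strial$extraterre
  sorted[13] = terrestrial$extra
  sorted[14] = traterrestrial$ex
  sorted[15] = trial$extraterres
  sorted[16] = xtraterrestrial$e
sorted[7] = l$extraterrestria

Answer: l$extraterrestria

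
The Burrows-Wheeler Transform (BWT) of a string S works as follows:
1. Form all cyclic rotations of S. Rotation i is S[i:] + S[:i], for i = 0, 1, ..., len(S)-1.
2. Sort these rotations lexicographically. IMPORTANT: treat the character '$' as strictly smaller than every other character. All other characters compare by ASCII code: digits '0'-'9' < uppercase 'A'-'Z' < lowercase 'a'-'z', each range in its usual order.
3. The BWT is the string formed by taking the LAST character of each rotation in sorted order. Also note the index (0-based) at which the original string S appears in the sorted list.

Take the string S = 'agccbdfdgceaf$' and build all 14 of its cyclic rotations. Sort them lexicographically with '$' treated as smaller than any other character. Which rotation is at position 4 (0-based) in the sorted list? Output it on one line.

All 14 rotations (rotation i = S[i:]+S[:i]):
  rot[0] = agccbdfdgceaf$
  rot[1] = gccbdfdgceaf$a
  rot[2] = ccbdfdgceaf$ag
  rot[3] = cbdfdgceaf$agc
  rot[4] = bdfdgceaf$agcc
  rot[5] = dfdgceaf$agccb
  rot[6] = fdgceaf$agccbd
  rot[7] = dgceaf$agccbdf
  rot[8] = gceaf$agccbdfd
  rot[9] = ceaf$agccbdfdg
  rot[10] = eaf$agccbdfdgc
  rot[11] = af$agccbdfdgce
  rot[12] = f$agccbdfdgcea
  rot[13] = $agccbdfdgceaf
Sorted (with $ < everything):
  sorted[0] = $agccbdfdgceaf
  sorted[1] = af$agccbdfdgce
  sorted[2] = agccbdfdgceaf$
  sorted[3] = bdfdgceaf$agcc
  sorted[4] = cbdfdgceaf$agc
  sorted[5] = ccbdfdgceaf$ag
  sorted[6] = ceaf$agccbdfdg
  sorted[7] = dfdgceaf$agccb
  sorted[8] = dgceaf$agccbdf
  sorted[9] = eaf$agccbdfdgc
  sorted[10] = f$agccbdfdgcea
  sorted[11] = fdgceaf$agccbd
  sorted[12] = gccbdfdgceaf$a
  sorted[13] = gceaf$agccbdfd
sorted[4] = cbdfdgceaf$agc

Answer: cbdfdgceaf$agc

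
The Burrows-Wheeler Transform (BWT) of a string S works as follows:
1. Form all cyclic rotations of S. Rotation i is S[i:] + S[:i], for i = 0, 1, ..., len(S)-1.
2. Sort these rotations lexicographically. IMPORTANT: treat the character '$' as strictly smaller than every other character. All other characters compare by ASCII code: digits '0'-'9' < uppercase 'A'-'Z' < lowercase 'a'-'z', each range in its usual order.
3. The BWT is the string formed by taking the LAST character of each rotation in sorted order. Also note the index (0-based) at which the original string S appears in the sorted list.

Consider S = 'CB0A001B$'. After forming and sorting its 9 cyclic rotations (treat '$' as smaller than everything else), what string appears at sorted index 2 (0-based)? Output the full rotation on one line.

Answer: 01B$CB0A0

Derivation:
All 9 rotations (rotation i = S[i:]+S[:i]):
  rot[0] = CB0A001B$
  rot[1] = B0A001B$C
  rot[2] = 0A001B$CB
  rot[3] = A001B$CB0
  rot[4] = 001B$CB0A
  rot[5] = 01B$CB0A0
  rot[6] = 1B$CB0A00
  rot[7] = B$CB0A001
  rot[8] = $CB0A001B
Sorted (with $ < everything):
  sorted[0] = $CB0A001B
  sorted[1] = 001B$CB0A
  sorted[2] = 01B$CB0A0
  sorted[3] = 0A001B$CB
  sorted[4] = 1B$CB0A00
  sorted[5] = A001B$CB0
  sorted[6] = B$CB0A001
  sorted[7] = B0A001B$C
  sorted[8] = CB0A001B$
sorted[2] = 01B$CB0A0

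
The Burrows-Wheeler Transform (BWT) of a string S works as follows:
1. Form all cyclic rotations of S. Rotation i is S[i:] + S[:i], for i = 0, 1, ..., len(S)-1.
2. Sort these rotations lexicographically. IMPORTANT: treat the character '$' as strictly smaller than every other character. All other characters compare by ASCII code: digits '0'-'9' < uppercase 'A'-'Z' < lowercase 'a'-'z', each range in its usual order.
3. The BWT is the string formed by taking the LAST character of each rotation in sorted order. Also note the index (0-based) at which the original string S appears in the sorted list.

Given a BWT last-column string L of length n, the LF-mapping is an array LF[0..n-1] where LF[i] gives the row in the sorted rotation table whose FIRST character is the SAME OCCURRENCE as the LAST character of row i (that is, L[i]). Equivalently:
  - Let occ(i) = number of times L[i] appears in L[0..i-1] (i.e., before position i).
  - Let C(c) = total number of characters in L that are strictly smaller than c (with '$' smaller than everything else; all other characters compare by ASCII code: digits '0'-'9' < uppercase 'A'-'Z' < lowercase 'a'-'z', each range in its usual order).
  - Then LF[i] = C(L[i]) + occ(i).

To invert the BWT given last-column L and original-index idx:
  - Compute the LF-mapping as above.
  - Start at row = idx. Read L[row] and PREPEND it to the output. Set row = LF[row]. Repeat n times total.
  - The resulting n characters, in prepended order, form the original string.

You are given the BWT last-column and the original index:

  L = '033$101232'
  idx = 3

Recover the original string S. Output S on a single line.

Answer: 112330230$

Derivation:
LF mapping: 1 7 8 0 3 2 4 5 9 6
Walk LF starting at row 3, prepending L[row]:
  step 1: row=3, L[3]='$', prepend. Next row=LF[3]=0
  step 2: row=0, L[0]='0', prepend. Next row=LF[0]=1
  step 3: row=1, L[1]='3', prepend. Next row=LF[1]=7
  step 4: row=7, L[7]='2', prepend. Next row=LF[7]=5
  step 5: row=5, L[5]='0', prepend. Next row=LF[5]=2
  step 6: row=2, L[2]='3', prepend. Next row=LF[2]=8
  step 7: row=8, L[8]='3', prepend. Next row=LF[8]=9
  step 8: row=9, L[9]='2', prepend. Next row=LF[9]=6
  step 9: row=6, L[6]='1', prepend. Next row=LF[6]=4
  step 10: row=4, L[4]='1', prepend. Next row=LF[4]=3
Reversed output: 112330230$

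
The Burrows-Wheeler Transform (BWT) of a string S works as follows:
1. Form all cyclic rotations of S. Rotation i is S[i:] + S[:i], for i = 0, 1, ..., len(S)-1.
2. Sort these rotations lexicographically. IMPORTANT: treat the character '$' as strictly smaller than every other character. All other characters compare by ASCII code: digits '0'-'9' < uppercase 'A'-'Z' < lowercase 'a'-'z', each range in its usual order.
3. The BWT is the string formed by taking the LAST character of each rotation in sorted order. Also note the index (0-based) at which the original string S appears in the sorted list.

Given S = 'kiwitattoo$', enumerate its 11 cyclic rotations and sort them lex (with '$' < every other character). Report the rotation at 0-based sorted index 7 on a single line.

Answer: tattoo$kiwi

Derivation:
All 11 rotations (rotation i = S[i:]+S[:i]):
  rot[0] = kiwitattoo$
  rot[1] = iwitattoo$k
  rot[2] = witattoo$ki
  rot[3] = itattoo$kiw
  rot[4] = tattoo$kiwi
  rot[5] = attoo$kiwit
  rot[6] = ttoo$kiwita
  rot[7] = too$kiwitat
  rot[8] = oo$kiwitatt
  rot[9] = o$kiwitatto
  rot[10] = $kiwitattoo
Sorted (with $ < everything):
  sorted[0] = $kiwitattoo
  sorted[1] = attoo$kiwit
  sorted[2] = itattoo$kiw
  sorted[3] = iwitattoo$k
  sorted[4] = kiwitattoo$
  sorted[5] = o$kiwitatto
  sorted[6] = oo$kiwitatt
  sorted[7] = tattoo$kiwi
  sorted[8] = too$kiwitat
  sorted[9] = ttoo$kiwita
  sorted[10] = witattoo$ki
sorted[7] = tattoo$kiwi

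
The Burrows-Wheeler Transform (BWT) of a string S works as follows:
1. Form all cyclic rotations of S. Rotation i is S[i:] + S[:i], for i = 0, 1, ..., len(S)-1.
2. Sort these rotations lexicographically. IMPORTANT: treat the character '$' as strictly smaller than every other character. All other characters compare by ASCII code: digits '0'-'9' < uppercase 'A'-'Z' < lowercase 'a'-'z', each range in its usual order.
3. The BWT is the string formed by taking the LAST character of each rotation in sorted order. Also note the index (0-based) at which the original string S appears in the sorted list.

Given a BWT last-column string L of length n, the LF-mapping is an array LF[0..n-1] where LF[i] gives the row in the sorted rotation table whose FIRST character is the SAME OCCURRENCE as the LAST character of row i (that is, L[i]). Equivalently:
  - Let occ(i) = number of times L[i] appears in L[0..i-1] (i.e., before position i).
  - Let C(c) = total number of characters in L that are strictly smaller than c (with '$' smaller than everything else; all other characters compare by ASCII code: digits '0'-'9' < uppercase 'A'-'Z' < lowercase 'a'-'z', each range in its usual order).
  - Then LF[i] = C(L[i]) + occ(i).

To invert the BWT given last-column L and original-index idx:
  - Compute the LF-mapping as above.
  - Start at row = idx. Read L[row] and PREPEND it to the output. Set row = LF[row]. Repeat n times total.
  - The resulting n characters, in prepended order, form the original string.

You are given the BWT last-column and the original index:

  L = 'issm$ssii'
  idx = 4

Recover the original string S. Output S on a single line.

Answer: mississi$

Derivation:
LF mapping: 1 5 6 4 0 7 8 2 3
Walk LF starting at row 4, prepending L[row]:
  step 1: row=4, L[4]='$', prepend. Next row=LF[4]=0
  step 2: row=0, L[0]='i', prepend. Next row=LF[0]=1
  step 3: row=1, L[1]='s', prepend. Next row=LF[1]=5
  step 4: row=5, L[5]='s', prepend. Next row=LF[5]=7
  step 5: row=7, L[7]='i', prepend. Next row=LF[7]=2
  step 6: row=2, L[2]='s', prepend. Next row=LF[2]=6
  step 7: row=6, L[6]='s', prepend. Next row=LF[6]=8
  step 8: row=8, L[8]='i', prepend. Next row=LF[8]=3
  step 9: row=3, L[3]='m', prepend. Next row=LF[3]=4
Reversed output: mississi$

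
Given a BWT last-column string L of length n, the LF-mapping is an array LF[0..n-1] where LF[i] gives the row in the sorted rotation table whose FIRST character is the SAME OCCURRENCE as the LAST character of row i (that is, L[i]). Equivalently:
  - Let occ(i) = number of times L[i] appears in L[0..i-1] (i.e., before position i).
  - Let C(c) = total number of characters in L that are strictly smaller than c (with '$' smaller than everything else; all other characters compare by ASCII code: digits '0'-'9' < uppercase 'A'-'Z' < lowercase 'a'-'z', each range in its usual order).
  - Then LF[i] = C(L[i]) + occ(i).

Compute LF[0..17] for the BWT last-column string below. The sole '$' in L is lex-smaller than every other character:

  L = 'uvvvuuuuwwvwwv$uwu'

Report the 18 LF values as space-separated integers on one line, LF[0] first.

Char counts: '$':1, 'u':7, 'v':5, 'w':5
C (first-col start): C('$')=0, C('u')=1, C('v')=8, C('w')=13
L[0]='u': occ=0, LF[0]=C('u')+0=1+0=1
L[1]='v': occ=0, LF[1]=C('v')+0=8+0=8
L[2]='v': occ=1, LF[2]=C('v')+1=8+1=9
L[3]='v': occ=2, LF[3]=C('v')+2=8+2=10
L[4]='u': occ=1, LF[4]=C('u')+1=1+1=2
L[5]='u': occ=2, LF[5]=C('u')+2=1+2=3
L[6]='u': occ=3, LF[6]=C('u')+3=1+3=4
L[7]='u': occ=4, LF[7]=C('u')+4=1+4=5
L[8]='w': occ=0, LF[8]=C('w')+0=13+0=13
L[9]='w': occ=1, LF[9]=C('w')+1=13+1=14
L[10]='v': occ=3, LF[10]=C('v')+3=8+3=11
L[11]='w': occ=2, LF[11]=C('w')+2=13+2=15
L[12]='w': occ=3, LF[12]=C('w')+3=13+3=16
L[13]='v': occ=4, LF[13]=C('v')+4=8+4=12
L[14]='$': occ=0, LF[14]=C('$')+0=0+0=0
L[15]='u': occ=5, LF[15]=C('u')+5=1+5=6
L[16]='w': occ=4, LF[16]=C('w')+4=13+4=17
L[17]='u': occ=6, LF[17]=C('u')+6=1+6=7

Answer: 1 8 9 10 2 3 4 5 13 14 11 15 16 12 0 6 17 7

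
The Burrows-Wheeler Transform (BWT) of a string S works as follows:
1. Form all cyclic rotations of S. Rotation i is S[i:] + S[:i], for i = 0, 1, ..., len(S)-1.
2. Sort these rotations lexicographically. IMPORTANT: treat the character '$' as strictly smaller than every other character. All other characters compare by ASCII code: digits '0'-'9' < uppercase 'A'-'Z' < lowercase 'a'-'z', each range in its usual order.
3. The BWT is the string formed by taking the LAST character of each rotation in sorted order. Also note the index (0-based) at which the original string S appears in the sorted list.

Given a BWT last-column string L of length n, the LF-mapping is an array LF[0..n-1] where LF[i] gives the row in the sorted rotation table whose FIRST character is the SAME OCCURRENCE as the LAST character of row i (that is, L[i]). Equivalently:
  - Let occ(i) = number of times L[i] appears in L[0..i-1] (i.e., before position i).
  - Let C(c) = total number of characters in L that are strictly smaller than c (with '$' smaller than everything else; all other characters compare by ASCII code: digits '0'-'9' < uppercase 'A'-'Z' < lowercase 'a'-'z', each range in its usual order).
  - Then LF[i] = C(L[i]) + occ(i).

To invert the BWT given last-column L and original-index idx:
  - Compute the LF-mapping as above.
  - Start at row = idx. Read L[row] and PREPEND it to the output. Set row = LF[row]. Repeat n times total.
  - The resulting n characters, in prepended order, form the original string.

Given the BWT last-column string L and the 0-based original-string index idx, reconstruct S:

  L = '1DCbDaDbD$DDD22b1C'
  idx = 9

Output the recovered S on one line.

LF mapping: 1 7 5 15 8 14 9 16 10 0 11 12 13 3 4 17 2 6
Walk LF starting at row 9, prepending L[row]:
  step 1: row=9, L[9]='$', prepend. Next row=LF[9]=0
  step 2: row=0, L[0]='1', prepend. Next row=LF[0]=1
  step 3: row=1, L[1]='D', prepend. Next row=LF[1]=7
  step 4: row=7, L[7]='b', prepend. Next row=LF[7]=16
  step 5: row=16, L[16]='1', prepend. Next row=LF[16]=2
  step 6: row=2, L[2]='C', prepend. Next row=LF[2]=5
  step 7: row=5, L[5]='a', prepend. Next row=LF[5]=14
  step 8: row=14, L[14]='2', prepend. Next row=LF[14]=4
  step 9: row=4, L[4]='D', prepend. Next row=LF[4]=8
  step 10: row=8, L[8]='D', prepend. Next row=LF[8]=10
  step 11: row=10, L[10]='D', prepend. Next row=LF[10]=11
  step 12: row=11, L[11]='D', prepend. Next row=LF[11]=12
  step 13: row=12, L[12]='D', prepend. Next row=LF[12]=13
  step 14: row=13, L[13]='2', prepend. Next row=LF[13]=3
  step 15: row=3, L[3]='b', prepend. Next row=LF[3]=15
  step 16: row=15, L[15]='b', prepend. Next row=LF[15]=17
  step 17: row=17, L[17]='C', prepend. Next row=LF[17]=6
  step 18: row=6, L[6]='D', prepend. Next row=LF[6]=9
Reversed output: DCbb2DDDDD2aC1bD1$

Answer: DCbb2DDDDD2aC1bD1$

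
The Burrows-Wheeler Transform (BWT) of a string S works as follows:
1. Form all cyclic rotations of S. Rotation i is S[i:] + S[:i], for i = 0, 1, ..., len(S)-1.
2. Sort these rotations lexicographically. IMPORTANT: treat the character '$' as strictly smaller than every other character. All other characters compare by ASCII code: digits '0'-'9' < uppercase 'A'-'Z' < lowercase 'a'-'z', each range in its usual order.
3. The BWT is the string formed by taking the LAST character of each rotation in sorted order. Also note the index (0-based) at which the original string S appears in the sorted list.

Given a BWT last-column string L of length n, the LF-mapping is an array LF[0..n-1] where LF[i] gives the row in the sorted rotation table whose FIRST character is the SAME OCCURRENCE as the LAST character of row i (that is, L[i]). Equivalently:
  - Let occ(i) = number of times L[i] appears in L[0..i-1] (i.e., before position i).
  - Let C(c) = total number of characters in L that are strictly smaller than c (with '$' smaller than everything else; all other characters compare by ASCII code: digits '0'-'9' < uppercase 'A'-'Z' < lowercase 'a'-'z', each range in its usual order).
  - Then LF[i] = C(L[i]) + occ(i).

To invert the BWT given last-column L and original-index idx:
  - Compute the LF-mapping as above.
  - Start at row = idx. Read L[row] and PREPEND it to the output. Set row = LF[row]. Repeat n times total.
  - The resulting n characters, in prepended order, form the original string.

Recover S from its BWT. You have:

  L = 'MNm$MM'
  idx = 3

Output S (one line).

LF mapping: 1 4 5 0 2 3
Walk LF starting at row 3, prepending L[row]:
  step 1: row=3, L[3]='$', prepend. Next row=LF[3]=0
  step 2: row=0, L[0]='M', prepend. Next row=LF[0]=1
  step 3: row=1, L[1]='N', prepend. Next row=LF[1]=4
  step 4: row=4, L[4]='M', prepend. Next row=LF[4]=2
  step 5: row=2, L[2]='m', prepend. Next row=LF[2]=5
  step 6: row=5, L[5]='M', prepend. Next row=LF[5]=3
Reversed output: MmMNM$

Answer: MmMNM$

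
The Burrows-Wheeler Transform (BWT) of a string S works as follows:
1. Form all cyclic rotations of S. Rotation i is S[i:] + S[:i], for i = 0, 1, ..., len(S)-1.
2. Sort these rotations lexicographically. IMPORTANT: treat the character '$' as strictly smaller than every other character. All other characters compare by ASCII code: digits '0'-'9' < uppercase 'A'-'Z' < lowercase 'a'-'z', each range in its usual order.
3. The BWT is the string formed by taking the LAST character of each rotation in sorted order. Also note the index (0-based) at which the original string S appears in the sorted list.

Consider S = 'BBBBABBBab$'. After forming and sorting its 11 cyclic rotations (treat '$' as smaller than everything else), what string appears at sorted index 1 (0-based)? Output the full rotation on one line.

Answer: ABBBab$BBBB

Derivation:
All 11 rotations (rotation i = S[i:]+S[:i]):
  rot[0] = BBBBABBBab$
  rot[1] = BBBABBBab$B
  rot[2] = BBABBBab$BB
  rot[3] = BABBBab$BBB
  rot[4] = ABBBab$BBBB
  rot[5] = BBBab$BBBBA
  rot[6] = BBab$BBBBAB
  rot[7] = Bab$BBBBABB
  rot[8] = ab$BBBBABBB
  rot[9] = b$BBBBABBBa
  rot[10] = $BBBBABBBab
Sorted (with $ < everything):
  sorted[0] = $BBBBABBBab
  sorted[1] = ABBBab$BBBB
  sorted[2] = BABBBab$BBB
  sorted[3] = BBABBBab$BB
  sorted[4] = BBBABBBab$B
  sorted[5] = BBBBABBBab$
  sorted[6] = BBBab$BBBBA
  sorted[7] = BBab$BBBBAB
  sorted[8] = Bab$BBBBABB
  sorted[9] = ab$BBBBABBB
  sorted[10] = b$BBBBABBBa
sorted[1] = ABBBab$BBBB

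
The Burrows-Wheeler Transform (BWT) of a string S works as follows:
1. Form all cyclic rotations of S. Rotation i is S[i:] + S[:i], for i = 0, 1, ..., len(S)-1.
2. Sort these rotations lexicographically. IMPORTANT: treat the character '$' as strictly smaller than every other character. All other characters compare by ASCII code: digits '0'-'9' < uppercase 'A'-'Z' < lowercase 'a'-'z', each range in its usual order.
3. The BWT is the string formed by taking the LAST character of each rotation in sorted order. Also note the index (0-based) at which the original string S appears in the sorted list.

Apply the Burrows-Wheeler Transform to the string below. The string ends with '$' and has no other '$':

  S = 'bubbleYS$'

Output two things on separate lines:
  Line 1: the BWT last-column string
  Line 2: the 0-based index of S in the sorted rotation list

Answer: SYeub$lbb
5

Derivation:
All 9 rotations (rotation i = S[i:]+S[:i]):
  rot[0] = bubbleYS$
  rot[1] = ubbleYS$b
  rot[2] = bbleYS$bu
  rot[3] = bleYS$bub
  rot[4] = leYS$bubb
  rot[5] = eYS$bubbl
  rot[6] = YS$bubble
  rot[7] = S$bubbleY
  rot[8] = $bubbleYS
Sorted (with $ < everything):
  sorted[0] = $bubbleYS  (last char: 'S')
  sorted[1] = S$bubbleY  (last char: 'Y')
  sorted[2] = YS$bubble  (last char: 'e')
  sorted[3] = bbleYS$bu  (last char: 'u')
  sorted[4] = bleYS$bub  (last char: 'b')
  sorted[5] = bubbleYS$  (last char: '$')
  sorted[6] = eYS$bubbl  (last char: 'l')
  sorted[7] = leYS$bubb  (last char: 'b')
  sorted[8] = ubbleYS$b  (last char: 'b')
Last column: SYeub$lbb
Original string S is at sorted index 5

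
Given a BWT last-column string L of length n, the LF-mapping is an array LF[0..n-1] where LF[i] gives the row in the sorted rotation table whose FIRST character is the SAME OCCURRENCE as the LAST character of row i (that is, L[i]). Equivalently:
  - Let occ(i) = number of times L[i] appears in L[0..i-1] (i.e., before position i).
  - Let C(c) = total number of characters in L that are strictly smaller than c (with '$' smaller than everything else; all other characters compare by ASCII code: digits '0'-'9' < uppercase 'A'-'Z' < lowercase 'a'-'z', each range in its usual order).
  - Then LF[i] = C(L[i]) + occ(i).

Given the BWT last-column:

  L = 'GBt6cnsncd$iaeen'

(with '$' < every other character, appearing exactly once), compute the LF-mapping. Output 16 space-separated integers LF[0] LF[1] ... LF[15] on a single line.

Char counts: '$':1, '6':1, 'B':1, 'G':1, 'a':1, 'c':2, 'd':1, 'e':2, 'i':1, 'n':3, 's':1, 't':1
C (first-col start): C('$')=0, C('6')=1, C('B')=2, C('G')=3, C('a')=4, C('c')=5, C('d')=7, C('e')=8, C('i')=10, C('n')=11, C('s')=14, C('t')=15
L[0]='G': occ=0, LF[0]=C('G')+0=3+0=3
L[1]='B': occ=0, LF[1]=C('B')+0=2+0=2
L[2]='t': occ=0, LF[2]=C('t')+0=15+0=15
L[3]='6': occ=0, LF[3]=C('6')+0=1+0=1
L[4]='c': occ=0, LF[4]=C('c')+0=5+0=5
L[5]='n': occ=0, LF[5]=C('n')+0=11+0=11
L[6]='s': occ=0, LF[6]=C('s')+0=14+0=14
L[7]='n': occ=1, LF[7]=C('n')+1=11+1=12
L[8]='c': occ=1, LF[8]=C('c')+1=5+1=6
L[9]='d': occ=0, LF[9]=C('d')+0=7+0=7
L[10]='$': occ=0, LF[10]=C('$')+0=0+0=0
L[11]='i': occ=0, LF[11]=C('i')+0=10+0=10
L[12]='a': occ=0, LF[12]=C('a')+0=4+0=4
L[13]='e': occ=0, LF[13]=C('e')+0=8+0=8
L[14]='e': occ=1, LF[14]=C('e')+1=8+1=9
L[15]='n': occ=2, LF[15]=C('n')+2=11+2=13

Answer: 3 2 15 1 5 11 14 12 6 7 0 10 4 8 9 13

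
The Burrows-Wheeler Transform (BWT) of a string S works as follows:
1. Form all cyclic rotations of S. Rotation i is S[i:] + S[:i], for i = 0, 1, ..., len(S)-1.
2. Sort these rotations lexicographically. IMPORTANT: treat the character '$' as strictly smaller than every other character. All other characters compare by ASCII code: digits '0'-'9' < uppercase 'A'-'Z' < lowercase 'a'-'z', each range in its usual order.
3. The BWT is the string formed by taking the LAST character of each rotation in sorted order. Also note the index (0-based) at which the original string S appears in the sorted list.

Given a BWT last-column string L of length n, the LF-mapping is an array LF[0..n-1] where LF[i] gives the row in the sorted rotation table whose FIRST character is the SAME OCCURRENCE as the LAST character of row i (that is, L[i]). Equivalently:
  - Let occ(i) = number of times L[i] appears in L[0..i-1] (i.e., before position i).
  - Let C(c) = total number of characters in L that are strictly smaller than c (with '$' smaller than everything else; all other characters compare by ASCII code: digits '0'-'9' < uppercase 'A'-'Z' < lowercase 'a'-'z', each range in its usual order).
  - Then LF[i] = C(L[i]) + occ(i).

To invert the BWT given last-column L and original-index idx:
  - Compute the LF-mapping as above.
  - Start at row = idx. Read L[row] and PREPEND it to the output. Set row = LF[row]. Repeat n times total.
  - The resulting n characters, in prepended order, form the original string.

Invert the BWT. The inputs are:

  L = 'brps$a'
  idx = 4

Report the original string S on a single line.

Answer: raspb$

Derivation:
LF mapping: 2 4 3 5 0 1
Walk LF starting at row 4, prepending L[row]:
  step 1: row=4, L[4]='$', prepend. Next row=LF[4]=0
  step 2: row=0, L[0]='b', prepend. Next row=LF[0]=2
  step 3: row=2, L[2]='p', prepend. Next row=LF[2]=3
  step 4: row=3, L[3]='s', prepend. Next row=LF[3]=5
  step 5: row=5, L[5]='a', prepend. Next row=LF[5]=1
  step 6: row=1, L[1]='r', prepend. Next row=LF[1]=4
Reversed output: raspb$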